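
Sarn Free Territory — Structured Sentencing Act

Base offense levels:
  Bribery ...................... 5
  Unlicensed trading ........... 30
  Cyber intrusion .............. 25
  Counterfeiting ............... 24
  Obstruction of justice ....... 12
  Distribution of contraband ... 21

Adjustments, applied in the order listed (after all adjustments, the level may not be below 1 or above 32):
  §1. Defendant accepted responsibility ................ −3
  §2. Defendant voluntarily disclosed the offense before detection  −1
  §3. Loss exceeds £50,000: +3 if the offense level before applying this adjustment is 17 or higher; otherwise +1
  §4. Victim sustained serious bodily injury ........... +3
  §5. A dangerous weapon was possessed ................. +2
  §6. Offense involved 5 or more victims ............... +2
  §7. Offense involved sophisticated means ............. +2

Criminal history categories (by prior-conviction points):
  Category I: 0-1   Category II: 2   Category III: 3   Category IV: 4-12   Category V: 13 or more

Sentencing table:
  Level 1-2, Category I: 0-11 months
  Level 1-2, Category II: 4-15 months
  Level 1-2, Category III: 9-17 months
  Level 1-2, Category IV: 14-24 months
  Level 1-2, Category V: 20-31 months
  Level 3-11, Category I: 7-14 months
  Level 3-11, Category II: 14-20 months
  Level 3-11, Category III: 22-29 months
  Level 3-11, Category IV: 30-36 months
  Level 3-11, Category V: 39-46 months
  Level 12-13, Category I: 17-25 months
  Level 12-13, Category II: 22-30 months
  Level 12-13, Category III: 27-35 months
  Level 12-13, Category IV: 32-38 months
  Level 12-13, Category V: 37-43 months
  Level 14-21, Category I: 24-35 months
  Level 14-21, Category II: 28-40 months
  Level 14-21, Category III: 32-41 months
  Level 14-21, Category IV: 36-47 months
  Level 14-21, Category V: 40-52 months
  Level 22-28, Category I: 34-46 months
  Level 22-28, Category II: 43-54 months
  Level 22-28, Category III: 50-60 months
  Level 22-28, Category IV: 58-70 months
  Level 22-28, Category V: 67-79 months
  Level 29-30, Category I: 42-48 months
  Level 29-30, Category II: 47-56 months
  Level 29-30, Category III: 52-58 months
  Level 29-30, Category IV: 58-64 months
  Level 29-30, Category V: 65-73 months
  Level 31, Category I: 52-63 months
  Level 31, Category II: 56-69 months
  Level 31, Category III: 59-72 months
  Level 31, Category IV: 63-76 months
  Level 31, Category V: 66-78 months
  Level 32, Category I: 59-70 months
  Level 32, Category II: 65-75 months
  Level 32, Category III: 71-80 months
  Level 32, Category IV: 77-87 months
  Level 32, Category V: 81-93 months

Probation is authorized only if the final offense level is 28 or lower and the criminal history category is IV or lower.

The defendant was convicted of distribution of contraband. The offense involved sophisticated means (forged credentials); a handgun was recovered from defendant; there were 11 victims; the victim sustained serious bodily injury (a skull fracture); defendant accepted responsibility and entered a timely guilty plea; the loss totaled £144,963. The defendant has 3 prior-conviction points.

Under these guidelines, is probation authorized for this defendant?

Base offense level for distribution of contraband: 21.
§1 applies: 21 − 3 = 18.
§2 does not apply.
§3 applies (level before this adjustment is 18 ≥ 17, so +3): 18 + 3 = 21.
§4 applies: 21 + 3 = 24.
§5 applies: 24 + 2 = 26.
§6 applies: 26 + 2 = 28.
§7 applies: 28 + 2 = 30.
Final offense level: 30.
Criminal history: 3 prior points → Category III (3).
Level 30 falls in the 29-30 band.
Grid: Level 29-30 × Category III = 52-58 months.
Probation check: level 30 > 28 and category III ≤ IV → not eligible.

No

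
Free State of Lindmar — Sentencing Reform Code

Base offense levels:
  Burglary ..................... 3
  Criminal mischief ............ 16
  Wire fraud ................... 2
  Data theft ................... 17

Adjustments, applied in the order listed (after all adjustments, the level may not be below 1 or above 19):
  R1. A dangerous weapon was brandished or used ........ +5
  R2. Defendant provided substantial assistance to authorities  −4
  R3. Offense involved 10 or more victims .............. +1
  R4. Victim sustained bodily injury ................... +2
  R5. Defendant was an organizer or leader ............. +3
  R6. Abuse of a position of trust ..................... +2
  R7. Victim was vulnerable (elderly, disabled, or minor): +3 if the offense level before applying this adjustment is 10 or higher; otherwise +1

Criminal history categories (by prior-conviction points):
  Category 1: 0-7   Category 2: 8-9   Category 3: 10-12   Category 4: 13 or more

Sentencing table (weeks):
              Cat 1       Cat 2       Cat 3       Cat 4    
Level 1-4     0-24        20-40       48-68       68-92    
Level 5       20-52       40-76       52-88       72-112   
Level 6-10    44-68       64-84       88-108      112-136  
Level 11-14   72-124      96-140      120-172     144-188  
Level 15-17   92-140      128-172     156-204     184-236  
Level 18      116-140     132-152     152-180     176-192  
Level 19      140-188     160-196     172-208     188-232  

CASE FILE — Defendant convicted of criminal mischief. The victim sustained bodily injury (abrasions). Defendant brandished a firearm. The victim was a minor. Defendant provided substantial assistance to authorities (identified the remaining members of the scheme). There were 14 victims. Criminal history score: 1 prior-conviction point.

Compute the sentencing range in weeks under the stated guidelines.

Base offense level for criminal mischief: 16.
R1 applies: 16 + 5 = 21.
R2 applies: 21 − 4 = 17.
R3 applies: 17 + 1 = 18.
R4 applies: 18 + 2 = 20.
R7 applies (level before this adjustment is 20 ≥ 10, so +3): 20 + 3 = 23.
Level 23 exceeds the maximum of 19; capped at 19.
Final offense level: 19.
Criminal history: 1 prior point → Category 1 (0-7).
Level 19 falls in the 19 band.
Grid: Level 19 × Category 1 = 140-188 weeks.

140-188 weeks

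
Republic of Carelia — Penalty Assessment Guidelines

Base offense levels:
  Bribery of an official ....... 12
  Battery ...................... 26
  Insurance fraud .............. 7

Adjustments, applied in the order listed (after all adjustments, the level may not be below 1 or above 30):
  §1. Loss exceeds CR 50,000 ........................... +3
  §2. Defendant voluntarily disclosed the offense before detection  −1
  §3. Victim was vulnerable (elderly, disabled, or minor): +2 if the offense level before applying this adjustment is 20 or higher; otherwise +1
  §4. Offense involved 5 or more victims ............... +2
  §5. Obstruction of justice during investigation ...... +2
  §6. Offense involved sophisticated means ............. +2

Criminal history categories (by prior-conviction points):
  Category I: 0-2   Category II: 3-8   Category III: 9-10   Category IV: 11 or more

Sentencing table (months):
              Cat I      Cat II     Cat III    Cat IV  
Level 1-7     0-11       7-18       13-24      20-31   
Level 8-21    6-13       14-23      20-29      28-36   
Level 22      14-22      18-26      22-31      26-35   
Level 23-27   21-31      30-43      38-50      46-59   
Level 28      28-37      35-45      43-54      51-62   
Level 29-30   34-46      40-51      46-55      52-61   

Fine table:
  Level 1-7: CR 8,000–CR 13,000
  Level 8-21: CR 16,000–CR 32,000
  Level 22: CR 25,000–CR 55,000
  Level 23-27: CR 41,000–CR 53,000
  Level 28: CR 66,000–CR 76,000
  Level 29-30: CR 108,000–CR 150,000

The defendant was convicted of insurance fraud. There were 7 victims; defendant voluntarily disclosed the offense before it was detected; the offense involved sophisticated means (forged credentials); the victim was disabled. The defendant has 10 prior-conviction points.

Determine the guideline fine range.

CR 16,000–CR 32,000

Base offense level for insurance fraud: 7.
§2 applies: 7 − 1 = 6.
§3 applies (level before this adjustment is 6 < 20, so +1): 6 + 1 = 7.
§4 applies: 7 + 2 = 9.
§5 does not apply.
§6 applies: 9 + 2 = 11.
Final offense level: 11.
Level 11 falls in the 8-21 band.
Fine table: Level 8-21 → CR 16,000–CR 32,000.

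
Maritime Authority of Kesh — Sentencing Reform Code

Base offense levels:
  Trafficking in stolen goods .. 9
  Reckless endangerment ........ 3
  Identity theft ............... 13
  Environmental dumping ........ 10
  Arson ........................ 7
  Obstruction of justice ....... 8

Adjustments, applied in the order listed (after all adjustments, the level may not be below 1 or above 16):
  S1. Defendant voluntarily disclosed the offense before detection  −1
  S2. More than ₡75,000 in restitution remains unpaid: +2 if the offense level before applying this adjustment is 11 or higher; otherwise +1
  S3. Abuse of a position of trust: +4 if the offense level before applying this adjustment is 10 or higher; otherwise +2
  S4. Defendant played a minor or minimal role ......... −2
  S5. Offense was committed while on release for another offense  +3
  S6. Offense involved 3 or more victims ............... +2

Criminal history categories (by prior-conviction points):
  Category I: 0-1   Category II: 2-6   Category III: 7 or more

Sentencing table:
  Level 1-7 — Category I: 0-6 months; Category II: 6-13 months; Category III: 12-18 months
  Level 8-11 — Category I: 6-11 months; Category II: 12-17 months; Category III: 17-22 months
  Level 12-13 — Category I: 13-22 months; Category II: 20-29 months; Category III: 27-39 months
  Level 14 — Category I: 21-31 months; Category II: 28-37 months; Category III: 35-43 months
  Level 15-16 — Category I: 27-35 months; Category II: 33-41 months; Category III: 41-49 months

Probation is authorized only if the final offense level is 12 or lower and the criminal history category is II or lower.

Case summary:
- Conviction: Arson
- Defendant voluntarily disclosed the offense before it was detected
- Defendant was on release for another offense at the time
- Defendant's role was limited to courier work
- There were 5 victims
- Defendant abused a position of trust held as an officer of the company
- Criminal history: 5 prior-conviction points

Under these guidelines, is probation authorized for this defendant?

Base offense level for arson: 7.
S1 applies: 7 − 1 = 6.
S2 does not apply.
S3 applies (level before this adjustment is 6 < 10, so +2): 6 + 2 = 8.
S4 applies: 8 − 2 = 6.
S5 applies: 6 + 3 = 9.
S6 applies: 9 + 2 = 11.
Final offense level: 11.
Criminal history: 5 prior points → Category II (2-6).
Level 11 falls in the 8-11 band.
Grid: Level 8-11 × Category II = 12-17 months.
Probation check: level 11 ≤ 12 and category II ≤ II → eligible.

Yes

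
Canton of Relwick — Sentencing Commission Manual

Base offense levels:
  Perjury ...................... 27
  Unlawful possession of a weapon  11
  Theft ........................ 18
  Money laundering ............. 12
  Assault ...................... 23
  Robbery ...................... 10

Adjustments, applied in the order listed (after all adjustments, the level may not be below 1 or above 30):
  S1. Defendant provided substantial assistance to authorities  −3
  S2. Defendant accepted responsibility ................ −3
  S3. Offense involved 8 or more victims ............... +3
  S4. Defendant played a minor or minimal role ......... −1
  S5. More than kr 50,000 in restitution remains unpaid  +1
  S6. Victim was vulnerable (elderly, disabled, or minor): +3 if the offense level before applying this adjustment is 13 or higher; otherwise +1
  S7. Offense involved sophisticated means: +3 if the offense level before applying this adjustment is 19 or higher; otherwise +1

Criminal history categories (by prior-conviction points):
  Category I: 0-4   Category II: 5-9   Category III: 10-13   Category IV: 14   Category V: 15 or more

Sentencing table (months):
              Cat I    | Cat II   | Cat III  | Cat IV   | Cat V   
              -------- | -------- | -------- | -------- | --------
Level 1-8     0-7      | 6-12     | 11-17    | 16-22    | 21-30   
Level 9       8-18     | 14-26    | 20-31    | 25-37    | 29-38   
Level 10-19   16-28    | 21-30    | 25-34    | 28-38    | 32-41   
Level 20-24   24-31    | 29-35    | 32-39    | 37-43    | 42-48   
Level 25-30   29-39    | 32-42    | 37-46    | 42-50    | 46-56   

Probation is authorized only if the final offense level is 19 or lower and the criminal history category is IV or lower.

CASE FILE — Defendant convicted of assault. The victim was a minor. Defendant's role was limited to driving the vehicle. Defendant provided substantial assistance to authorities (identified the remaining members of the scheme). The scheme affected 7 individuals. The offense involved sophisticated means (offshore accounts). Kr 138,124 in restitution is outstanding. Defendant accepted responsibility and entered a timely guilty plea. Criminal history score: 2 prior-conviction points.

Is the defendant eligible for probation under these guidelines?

Base offense level for assault: 23.
S1 applies: 23 − 3 = 20.
S2 applies: 20 − 3 = 17.
S4 applies: 17 − 1 = 16.
S5 applies: 16 + 1 = 17.
S6 applies (level before this adjustment is 17 ≥ 13, so +3): 17 + 3 = 20.
S7 applies (level before this adjustment is 20 ≥ 19, so +3): 20 + 3 = 23.
Final offense level: 23.
Criminal history: 2 prior points → Category I (0-4).
Level 23 falls in the 20-24 band.
Grid: Level 20-24 × Category I = 24-31 months.
Probation check: level 23 > 19 and category I ≤ IV → not eligible.

No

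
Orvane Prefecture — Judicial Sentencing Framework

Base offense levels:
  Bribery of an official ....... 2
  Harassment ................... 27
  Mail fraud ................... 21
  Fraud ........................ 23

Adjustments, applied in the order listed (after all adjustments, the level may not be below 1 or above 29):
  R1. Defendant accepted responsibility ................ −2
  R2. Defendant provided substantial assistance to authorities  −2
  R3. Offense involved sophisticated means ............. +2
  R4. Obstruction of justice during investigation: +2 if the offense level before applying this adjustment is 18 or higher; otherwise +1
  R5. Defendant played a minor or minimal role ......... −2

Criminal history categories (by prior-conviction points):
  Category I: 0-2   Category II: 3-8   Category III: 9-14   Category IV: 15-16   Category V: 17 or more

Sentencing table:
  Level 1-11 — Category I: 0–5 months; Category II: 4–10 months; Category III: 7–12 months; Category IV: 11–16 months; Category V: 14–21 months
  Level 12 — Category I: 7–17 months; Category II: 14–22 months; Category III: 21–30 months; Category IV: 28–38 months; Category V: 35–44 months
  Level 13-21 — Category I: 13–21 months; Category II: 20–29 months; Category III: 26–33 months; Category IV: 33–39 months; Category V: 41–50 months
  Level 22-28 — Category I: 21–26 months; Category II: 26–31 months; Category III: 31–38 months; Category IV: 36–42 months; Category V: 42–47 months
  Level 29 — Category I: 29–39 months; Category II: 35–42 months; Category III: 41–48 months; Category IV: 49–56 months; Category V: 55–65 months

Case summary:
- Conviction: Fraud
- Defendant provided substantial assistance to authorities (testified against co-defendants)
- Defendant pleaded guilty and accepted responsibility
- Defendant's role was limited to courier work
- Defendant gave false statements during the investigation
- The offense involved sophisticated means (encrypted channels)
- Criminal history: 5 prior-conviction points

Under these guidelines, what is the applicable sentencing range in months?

20-29 months

Base offense level for fraud: 23.
R1 applies: 23 − 2 = 21.
R2 applies: 21 − 2 = 19.
R3 applies: 19 + 2 = 21.
R4 applies (level before this adjustment is 21 ≥ 18, so +2): 21 + 2 = 23.
R5 applies: 23 − 2 = 21.
Final offense level: 21.
Criminal history: 5 prior points → Category II (3-8).
Level 21 falls in the 13-21 band.
Grid: Level 13-21 × Category II = 20-29 months.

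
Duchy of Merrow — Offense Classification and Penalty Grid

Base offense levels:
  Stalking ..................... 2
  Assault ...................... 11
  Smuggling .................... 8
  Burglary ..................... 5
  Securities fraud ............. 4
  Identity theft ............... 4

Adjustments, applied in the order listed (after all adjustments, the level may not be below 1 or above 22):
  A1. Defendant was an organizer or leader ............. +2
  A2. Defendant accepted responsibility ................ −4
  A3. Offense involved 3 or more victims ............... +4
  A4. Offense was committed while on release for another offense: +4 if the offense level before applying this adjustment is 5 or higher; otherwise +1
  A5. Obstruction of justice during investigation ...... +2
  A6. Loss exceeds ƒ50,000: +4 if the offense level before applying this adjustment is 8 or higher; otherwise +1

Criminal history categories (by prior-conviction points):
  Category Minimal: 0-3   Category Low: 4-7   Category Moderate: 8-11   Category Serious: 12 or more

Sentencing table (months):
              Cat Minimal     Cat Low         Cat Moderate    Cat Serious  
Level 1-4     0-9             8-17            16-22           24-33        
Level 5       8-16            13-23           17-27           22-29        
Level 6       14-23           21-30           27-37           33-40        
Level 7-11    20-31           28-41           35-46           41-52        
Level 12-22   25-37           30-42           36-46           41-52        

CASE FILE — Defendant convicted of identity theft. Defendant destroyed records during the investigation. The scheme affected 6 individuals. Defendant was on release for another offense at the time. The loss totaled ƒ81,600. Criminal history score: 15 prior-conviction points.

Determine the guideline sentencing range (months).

Base offense level for identity theft: 4.
A2 does not apply.
A3 applies: 4 + 4 = 8.
A4 applies (level before this adjustment is 8 ≥ 5, so +4): 8 + 4 = 12.
A5 applies: 12 + 2 = 14.
A6 applies (level before this adjustment is 14 ≥ 8, so +4): 14 + 4 = 18.
Final offense level: 18.
Criminal history: 15 prior points → Category Serious (12+).
Level 18 falls in the 12-22 band.
Grid: Level 12-22 × Category Serious = 41-52 months.

41-52 months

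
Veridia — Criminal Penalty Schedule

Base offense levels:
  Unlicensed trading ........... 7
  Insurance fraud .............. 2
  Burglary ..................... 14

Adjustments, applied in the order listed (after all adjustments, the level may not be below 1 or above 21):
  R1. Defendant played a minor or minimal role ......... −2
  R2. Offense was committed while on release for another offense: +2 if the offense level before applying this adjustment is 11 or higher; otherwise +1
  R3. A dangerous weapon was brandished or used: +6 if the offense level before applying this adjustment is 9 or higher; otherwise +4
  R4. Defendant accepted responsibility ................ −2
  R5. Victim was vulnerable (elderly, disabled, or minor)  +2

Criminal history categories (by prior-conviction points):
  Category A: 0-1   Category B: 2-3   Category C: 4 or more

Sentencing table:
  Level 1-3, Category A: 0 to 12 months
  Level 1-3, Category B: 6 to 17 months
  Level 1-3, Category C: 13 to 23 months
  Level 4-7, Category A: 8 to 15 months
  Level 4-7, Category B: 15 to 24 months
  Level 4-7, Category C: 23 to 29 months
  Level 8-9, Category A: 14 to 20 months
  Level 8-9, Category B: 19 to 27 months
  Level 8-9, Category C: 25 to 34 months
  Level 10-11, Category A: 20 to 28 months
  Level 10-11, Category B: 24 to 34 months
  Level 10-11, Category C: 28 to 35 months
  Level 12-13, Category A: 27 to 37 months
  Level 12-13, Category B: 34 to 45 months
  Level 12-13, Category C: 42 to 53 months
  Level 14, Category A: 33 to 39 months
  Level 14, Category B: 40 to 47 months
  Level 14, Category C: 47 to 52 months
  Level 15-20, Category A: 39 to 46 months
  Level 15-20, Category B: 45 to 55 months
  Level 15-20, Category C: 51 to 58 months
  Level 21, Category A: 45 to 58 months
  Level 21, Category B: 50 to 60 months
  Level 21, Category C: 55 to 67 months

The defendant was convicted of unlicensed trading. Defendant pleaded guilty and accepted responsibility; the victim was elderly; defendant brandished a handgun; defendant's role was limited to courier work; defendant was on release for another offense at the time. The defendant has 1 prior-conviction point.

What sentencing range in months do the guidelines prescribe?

Base offense level for unlicensed trading: 7.
R1 applies: 7 − 2 = 5.
R2 applies (level before this adjustment is 5 < 11, so +1): 5 + 1 = 6.
R3 applies (level before this adjustment is 6 < 9, so +4): 6 + 4 = 10.
R4 applies: 10 − 2 = 8.
R5 applies: 8 + 2 = 10.
Final offense level: 10.
Criminal history: 1 prior point → Category A (0-1).
Level 10 falls in the 10-11 band.
Grid: Level 10-11 × Category A = 20-28 months.

20-28 months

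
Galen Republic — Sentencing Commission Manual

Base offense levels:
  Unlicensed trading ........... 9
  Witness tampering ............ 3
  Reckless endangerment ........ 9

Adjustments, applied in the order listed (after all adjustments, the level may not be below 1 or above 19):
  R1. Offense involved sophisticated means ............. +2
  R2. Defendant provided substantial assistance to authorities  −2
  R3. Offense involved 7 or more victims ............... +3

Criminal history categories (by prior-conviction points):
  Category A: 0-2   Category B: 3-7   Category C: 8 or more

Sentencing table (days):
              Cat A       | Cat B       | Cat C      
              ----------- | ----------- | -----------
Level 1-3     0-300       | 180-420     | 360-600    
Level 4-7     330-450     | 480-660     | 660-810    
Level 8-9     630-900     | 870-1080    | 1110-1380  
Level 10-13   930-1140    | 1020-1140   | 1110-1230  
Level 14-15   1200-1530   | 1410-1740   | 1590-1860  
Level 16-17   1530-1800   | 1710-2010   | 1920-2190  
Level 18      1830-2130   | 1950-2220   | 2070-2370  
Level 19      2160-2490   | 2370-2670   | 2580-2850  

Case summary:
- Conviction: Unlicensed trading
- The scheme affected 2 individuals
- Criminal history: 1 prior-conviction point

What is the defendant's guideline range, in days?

Base offense level for unlicensed trading: 9.
Final offense level: 9.
Criminal history: 1 prior point → Category A (0-2).
Level 9 falls in the 8-9 band.
Grid: Level 8-9 × Category A = 630-900 days.

630-900 days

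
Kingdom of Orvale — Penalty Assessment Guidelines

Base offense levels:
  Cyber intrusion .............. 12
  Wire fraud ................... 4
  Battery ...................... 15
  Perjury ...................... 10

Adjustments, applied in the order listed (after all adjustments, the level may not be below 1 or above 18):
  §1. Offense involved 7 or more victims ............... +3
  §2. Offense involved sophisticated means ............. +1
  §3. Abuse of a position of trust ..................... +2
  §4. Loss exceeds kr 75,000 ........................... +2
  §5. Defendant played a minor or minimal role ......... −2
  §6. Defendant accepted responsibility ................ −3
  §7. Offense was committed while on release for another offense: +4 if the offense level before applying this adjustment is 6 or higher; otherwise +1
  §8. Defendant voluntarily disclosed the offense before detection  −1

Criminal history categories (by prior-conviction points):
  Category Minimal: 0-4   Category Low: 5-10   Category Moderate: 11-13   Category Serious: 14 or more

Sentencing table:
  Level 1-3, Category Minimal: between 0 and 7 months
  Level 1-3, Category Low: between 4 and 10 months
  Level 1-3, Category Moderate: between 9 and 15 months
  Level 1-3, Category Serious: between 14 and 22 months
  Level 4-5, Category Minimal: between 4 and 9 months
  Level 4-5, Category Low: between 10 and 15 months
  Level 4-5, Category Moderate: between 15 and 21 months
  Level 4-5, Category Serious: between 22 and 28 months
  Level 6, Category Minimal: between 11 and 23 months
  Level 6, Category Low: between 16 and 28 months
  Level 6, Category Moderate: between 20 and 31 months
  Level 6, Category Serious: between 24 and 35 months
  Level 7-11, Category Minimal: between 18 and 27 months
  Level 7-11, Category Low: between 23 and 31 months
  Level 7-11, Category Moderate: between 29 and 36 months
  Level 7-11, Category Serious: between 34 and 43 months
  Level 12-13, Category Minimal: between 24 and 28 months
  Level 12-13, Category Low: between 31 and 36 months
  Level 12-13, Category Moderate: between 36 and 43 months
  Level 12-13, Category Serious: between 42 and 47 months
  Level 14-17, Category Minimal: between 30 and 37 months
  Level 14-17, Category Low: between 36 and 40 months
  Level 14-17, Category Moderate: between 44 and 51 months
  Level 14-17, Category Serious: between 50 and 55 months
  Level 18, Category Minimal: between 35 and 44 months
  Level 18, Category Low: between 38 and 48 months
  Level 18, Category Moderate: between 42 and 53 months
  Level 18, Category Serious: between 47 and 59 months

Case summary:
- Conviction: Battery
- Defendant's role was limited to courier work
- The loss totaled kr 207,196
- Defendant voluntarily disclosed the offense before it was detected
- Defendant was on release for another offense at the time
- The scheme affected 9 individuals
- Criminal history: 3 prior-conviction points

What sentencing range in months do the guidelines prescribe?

35-44 months

Base offense level for battery: 15.
§1 applies: 15 + 3 = 18.
§4 applies: 18 + 2 = 20.
§5 applies: 20 − 2 = 18.
§7 applies (level before this adjustment is 18 ≥ 6, so +4): 18 + 4 = 22.
§8 applies: 22 − 1 = 21.
Level 21 exceeds the maximum of 18; capped at 18.
Final offense level: 18.
Criminal history: 3 prior points → Category Minimal (0-4).
Level 18 falls in the 18 band.
Grid: Level 18 × Category Minimal = 35-44 months.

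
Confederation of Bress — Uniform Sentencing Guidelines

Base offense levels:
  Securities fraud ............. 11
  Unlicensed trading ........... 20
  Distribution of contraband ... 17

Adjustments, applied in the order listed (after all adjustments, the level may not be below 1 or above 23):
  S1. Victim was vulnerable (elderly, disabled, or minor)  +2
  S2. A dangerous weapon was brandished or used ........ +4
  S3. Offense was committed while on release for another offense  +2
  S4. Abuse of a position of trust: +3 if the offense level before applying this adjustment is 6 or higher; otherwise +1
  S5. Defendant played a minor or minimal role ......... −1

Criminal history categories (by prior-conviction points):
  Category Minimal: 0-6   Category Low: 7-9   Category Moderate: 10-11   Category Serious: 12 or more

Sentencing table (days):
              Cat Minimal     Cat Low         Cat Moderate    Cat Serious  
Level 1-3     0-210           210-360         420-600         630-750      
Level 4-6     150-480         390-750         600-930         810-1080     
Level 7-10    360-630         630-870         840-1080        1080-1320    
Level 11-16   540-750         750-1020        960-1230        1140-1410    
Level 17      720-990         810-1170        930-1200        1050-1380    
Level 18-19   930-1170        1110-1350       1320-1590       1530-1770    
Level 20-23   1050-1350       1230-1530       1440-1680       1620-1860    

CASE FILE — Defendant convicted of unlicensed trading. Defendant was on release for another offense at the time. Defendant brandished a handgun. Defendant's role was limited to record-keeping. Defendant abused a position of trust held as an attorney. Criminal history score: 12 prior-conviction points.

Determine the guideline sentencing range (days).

1620-1860 days

Base offense level for unlicensed trading: 20.
S2 applies: 20 + 4 = 24.
S3 applies: 24 + 2 = 26.
S4 applies (level before this adjustment is 26 ≥ 6, so +3): 26 + 3 = 29.
S5 applies: 29 − 1 = 28.
Level 28 exceeds the maximum of 23; capped at 23.
Final offense level: 23.
Criminal history: 12 prior points → Category Serious (12+).
Level 23 falls in the 20-23 band.
Grid: Level 20-23 × Category Serious = 1620-1860 days.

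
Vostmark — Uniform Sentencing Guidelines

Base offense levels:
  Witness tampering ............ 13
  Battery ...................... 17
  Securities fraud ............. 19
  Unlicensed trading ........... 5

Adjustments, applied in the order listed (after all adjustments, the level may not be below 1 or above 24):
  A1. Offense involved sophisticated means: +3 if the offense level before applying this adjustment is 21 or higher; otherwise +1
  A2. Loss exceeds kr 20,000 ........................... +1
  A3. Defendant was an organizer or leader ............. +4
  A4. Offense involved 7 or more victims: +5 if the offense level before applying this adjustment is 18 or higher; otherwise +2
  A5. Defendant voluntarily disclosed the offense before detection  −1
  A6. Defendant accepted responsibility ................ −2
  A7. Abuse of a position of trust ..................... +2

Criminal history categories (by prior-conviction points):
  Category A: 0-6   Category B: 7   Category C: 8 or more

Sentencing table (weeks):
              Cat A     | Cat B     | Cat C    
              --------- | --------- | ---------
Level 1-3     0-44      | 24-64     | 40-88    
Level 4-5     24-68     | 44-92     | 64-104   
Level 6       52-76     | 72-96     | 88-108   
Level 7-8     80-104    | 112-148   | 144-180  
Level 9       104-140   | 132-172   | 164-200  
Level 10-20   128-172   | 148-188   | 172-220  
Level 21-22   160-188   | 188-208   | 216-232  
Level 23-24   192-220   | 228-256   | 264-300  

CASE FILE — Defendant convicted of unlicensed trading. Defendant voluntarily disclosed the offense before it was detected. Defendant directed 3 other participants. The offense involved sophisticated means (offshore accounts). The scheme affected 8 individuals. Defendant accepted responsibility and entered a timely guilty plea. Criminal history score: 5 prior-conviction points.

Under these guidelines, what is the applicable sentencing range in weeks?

104-140 weeks

Base offense level for unlicensed trading: 5.
A1 applies (level before this adjustment is 5 < 21, so +1): 5 + 1 = 6.
A3 applies: 6 + 4 = 10.
A4 applies (level before this adjustment is 10 < 18, so +2): 10 + 2 = 12.
A5 applies: 12 − 1 = 11.
A6 applies: 11 − 2 = 9.
A7 does not apply.
Final offense level: 9.
Criminal history: 5 prior points → Category A (0-6).
Level 9 falls in the 9 band.
Grid: Level 9 × Category A = 104-140 weeks.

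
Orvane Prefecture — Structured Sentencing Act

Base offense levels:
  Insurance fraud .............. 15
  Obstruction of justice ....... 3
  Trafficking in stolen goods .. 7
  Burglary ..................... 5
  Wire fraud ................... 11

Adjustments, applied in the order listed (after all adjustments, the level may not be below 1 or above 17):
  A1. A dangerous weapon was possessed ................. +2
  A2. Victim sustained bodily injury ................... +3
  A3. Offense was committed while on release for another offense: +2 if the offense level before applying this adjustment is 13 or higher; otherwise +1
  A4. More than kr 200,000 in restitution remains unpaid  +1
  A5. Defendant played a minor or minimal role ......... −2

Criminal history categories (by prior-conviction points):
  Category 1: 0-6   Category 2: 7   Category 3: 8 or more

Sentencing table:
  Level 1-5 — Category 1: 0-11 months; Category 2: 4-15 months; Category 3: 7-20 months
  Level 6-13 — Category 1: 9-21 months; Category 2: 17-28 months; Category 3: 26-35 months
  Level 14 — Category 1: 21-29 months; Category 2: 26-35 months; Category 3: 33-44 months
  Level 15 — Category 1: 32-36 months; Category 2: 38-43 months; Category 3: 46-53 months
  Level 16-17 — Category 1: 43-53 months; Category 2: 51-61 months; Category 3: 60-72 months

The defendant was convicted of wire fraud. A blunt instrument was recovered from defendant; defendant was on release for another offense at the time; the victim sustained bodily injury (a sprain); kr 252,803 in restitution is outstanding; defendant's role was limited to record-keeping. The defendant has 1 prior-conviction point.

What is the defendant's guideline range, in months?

43-53 months

Base offense level for wire fraud: 11.
A1 applies: 11 + 2 = 13.
A2 applies: 13 + 3 = 16.
A3 applies (level before this adjustment is 16 ≥ 13, so +2): 16 + 2 = 18.
A4 applies: 18 + 1 = 19.
A5 applies: 19 − 2 = 17.
Final offense level: 17.
Criminal history: 1 prior point → Category 1 (0-6).
Level 17 falls in the 16-17 band.
Grid: Level 16-17 × Category 1 = 43-53 months.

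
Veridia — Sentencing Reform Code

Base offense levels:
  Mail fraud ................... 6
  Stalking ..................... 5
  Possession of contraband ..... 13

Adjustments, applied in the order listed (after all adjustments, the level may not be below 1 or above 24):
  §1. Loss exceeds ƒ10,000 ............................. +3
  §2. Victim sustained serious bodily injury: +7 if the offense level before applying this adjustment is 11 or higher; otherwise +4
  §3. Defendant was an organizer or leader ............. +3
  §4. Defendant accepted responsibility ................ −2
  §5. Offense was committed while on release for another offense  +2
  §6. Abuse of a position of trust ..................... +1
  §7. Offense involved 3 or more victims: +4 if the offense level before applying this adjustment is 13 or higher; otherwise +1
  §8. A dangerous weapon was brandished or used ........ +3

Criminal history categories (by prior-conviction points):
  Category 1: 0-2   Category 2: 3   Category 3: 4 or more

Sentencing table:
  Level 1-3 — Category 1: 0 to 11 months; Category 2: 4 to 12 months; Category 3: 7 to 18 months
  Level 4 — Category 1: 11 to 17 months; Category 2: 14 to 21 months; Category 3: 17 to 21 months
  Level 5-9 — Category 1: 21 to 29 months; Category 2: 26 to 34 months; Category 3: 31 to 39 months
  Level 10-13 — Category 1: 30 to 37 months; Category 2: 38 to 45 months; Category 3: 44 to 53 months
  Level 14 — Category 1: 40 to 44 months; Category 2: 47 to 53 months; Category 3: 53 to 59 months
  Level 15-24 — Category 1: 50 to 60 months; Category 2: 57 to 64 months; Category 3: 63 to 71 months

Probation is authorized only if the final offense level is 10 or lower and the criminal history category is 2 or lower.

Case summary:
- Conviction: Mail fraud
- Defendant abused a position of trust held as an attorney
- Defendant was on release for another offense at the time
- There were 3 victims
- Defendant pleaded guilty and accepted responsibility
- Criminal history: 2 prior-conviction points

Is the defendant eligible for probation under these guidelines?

Base offense level for mail fraud: 6.
§3 does not apply.
§4 applies: 6 − 2 = 4.
§5 applies: 4 + 2 = 6.
§6 applies: 6 + 1 = 7.
§7 applies (level before this adjustment is 7 < 13, so +1): 7 + 1 = 8.
§8 does not apply.
Final offense level: 8.
Criminal history: 2 prior points → Category 1 (0-2).
Level 8 falls in the 5-9 band.
Grid: Level 5-9 × Category 1 = 21-29 months.
Probation check: level 8 ≤ 10 and category 1 ≤ 2 → eligible.

Yes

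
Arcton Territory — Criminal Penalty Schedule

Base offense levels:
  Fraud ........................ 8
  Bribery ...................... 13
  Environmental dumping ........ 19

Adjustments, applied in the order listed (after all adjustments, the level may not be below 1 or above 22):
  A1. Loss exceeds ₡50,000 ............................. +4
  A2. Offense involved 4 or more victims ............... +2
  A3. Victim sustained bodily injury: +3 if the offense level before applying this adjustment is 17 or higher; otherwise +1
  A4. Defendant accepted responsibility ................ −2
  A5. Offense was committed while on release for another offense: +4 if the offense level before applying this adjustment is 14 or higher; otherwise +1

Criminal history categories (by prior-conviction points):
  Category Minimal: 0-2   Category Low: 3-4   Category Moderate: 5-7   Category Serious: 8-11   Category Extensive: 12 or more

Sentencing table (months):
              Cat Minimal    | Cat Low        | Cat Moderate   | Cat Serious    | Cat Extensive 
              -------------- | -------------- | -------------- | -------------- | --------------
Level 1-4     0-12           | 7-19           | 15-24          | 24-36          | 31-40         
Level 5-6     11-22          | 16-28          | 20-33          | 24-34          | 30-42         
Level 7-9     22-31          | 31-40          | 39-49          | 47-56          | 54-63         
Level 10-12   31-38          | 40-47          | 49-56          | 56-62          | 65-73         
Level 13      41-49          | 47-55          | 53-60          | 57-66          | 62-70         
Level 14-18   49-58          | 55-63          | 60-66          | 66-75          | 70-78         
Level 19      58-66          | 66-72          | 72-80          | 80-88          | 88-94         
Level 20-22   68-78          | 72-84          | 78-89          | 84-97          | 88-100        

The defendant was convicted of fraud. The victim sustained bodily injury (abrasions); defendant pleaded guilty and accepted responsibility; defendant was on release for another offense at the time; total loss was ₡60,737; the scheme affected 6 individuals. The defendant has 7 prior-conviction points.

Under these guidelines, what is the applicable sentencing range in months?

Base offense level for fraud: 8.
A1 applies: 8 + 4 = 12.
A2 applies: 12 + 2 = 14.
A3 applies (level before this adjustment is 14 < 17, so +1): 14 + 1 = 15.
A4 applies: 15 − 2 = 13.
A5 applies (level before this adjustment is 13 < 14, so +1): 13 + 1 = 14.
Final offense level: 14.
Criminal history: 7 prior points → Category Moderate (5-7).
Level 14 falls in the 14-18 band.
Grid: Level 14-18 × Category Moderate = 60-66 months.

60-66 months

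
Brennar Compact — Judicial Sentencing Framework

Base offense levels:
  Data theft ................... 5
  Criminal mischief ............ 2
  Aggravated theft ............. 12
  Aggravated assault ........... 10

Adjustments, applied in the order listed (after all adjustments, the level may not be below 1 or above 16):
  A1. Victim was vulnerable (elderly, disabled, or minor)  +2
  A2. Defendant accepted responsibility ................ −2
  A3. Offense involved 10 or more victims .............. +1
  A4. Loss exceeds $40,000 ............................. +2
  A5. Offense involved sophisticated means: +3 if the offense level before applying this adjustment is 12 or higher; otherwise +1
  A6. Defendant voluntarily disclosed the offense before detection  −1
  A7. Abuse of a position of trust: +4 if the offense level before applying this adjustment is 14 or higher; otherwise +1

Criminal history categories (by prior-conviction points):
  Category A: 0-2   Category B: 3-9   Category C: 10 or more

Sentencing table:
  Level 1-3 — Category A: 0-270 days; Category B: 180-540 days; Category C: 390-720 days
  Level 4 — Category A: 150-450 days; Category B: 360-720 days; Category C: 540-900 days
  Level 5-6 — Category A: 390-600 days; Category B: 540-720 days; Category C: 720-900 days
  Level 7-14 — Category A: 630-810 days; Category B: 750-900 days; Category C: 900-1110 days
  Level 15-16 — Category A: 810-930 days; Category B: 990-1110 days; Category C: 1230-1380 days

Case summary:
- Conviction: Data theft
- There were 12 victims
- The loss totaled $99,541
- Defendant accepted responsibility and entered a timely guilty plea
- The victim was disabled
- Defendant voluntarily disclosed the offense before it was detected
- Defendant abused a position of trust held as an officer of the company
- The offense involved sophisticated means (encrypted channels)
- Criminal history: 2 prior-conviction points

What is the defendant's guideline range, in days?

630-810 days

Base offense level for data theft: 5.
A1 applies: 5 + 2 = 7.
A2 applies: 7 − 2 = 5.
A3 applies: 5 + 1 = 6.
A4 applies: 6 + 2 = 8.
A5 applies (level before this adjustment is 8 < 12, so +1): 8 + 1 = 9.
A6 applies: 9 − 1 = 8.
A7 applies (level before this adjustment is 8 < 14, so +1): 8 + 1 = 9.
Final offense level: 9.
Criminal history: 2 prior points → Category A (0-2).
Level 9 falls in the 7-14 band.
Grid: Level 7-14 × Category A = 630-810 days.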